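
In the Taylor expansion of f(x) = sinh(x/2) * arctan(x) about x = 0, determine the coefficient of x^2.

Take the Cauchy product of the two expansions.

1/2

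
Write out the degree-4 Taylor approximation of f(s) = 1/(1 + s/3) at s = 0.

s^4/81 - s^3/27 + s^2/9 - s/3 + 1

f(0) = 1
f′(0) = -1/3
f′′(0) = 2/9
f′′′(0) = -2/9
f^(4)(0) = 8/27
The Taylor polynomial is Σ f^(k)(0)/k! · s^k.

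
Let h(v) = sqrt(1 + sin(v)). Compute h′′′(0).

Let u equal the inner series; expand the outer function in u and truncate.
The coefficient of v^3 in the expansion is -1/48, so h′′′(0) = 3! * (-1/48) = -1/8.

-1/8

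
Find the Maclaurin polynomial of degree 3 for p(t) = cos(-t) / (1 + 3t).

Multiply the two series term by term and collect like powers.
p(0) = 1
p′(0) = -3
p′′(0) = 17
p′′′(0) = -153

-51*t^3/2 + 17*t^2/2 - 3*t + 1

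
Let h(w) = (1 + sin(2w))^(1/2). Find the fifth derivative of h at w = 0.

1

Plug the Maclaurin series of the inner function into that of the outer and collect terms.
The coefficient of w^5 in the expansion is 1/120, so h^(5)(0) = 5! * (1/120) = 1.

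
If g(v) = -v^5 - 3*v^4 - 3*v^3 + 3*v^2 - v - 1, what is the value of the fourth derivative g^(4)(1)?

-192

From the series, [(v - 1)^4] g = -8; multiply by 4! = 24 to get -192.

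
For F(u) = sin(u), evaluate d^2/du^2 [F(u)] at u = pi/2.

-1

The coefficient of (u - pi/2)^2 in the expansion is -1/2, so F′′(pi/2) = 2! * (-1/2) = -1.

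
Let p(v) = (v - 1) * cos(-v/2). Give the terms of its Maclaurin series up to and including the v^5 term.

Multiply each power in the prefactor through the base expansion.
p(0) = -1
p′(0) = 1
p′′(0) = 1/4
p′′′(0) = -3/4
p^(4)(0) = -1/16
p^(5)(0) = 5/16

v^5/384 - v^4/384 - v^3/8 + v^2/8 + v - 1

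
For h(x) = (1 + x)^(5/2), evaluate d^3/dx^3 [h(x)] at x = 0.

From the series, [x^3] h = 5/16; multiply by 3! = 6 to get 15/8.

15/8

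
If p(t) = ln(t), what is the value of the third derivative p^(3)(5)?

2/125

Compute the successive derivatives at the expansion point and divide by k!.
From the series, [(t - 5)^3] p = 1/375; multiply by 3! = 6 to get 2/125.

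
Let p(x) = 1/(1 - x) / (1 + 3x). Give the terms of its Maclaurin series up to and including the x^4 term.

61*x^4 - 20*x^3 + 7*x^2 - 2*x + 1

Expand each factor separately, then convolve coefficients.
p(0) = 1
p′(0) = -2
p′′(0) = 14
p′′′(0) = -120
p^(4)(0) = 1464
Dividing each by k! gives the coefficients c_0, ..., c_4.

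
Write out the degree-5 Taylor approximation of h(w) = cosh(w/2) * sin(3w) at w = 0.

941*w^5/640 - 33*w^3/8 + 3*w

Take the Cauchy product of the two expansions.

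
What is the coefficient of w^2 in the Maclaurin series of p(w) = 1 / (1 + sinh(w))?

1

Write 1/(1+u) = 1 - u + u^2 - u^3 + ... and substitute the series for u.
p(0) = 1
p′(0) = -1
p′′(0) = 2
So c_2 = p′′(0)/2! = 1.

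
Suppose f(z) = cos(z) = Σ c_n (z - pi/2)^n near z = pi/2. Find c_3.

1/6

Apply the Taylor formula c_k = f^(k)(a)/k!.
f(pi/2) = 0
f′(pi/2) = -1
f′′(pi/2) = 0
f′′′(pi/2) = 1
Then c_k = f^(k)(pi/2)/k! gives each Taylor coefficient.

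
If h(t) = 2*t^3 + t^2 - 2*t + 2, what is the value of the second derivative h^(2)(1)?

14

From the series, [(t - 1)^2] h = 7; multiply by 2! = 2 to get 14.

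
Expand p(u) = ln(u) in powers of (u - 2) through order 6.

Differentiate repeatedly and evaluate at the center.
p(2) = ln(2)
p′(2) = 1/2
p′′(2) = -1/4
p′′′(2) = 1/4
p^(4)(2) = -3/8
p^(5)(2) = 3/4
p^(6)(2) = -15/8

-(u - 2)^6/384 + (u - 2)^5/160 - (u - 2)^4/64 + (u - 2)^3/24 - (u - 2)^2/8 + (u - 2)/2 + ln(2)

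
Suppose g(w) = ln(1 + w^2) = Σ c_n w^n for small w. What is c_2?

1

Differentiate repeatedly and evaluate at the center.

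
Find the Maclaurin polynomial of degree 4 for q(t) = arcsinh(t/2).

-t^3/48 + t/2

q(0) = 0
q′(0) = 1/2
q′′(0) = 0
q′′′(0) = -1/8
q^(4)(0) = 0
The Taylor polynomial is Σ q^(k)(0)/k! · t^k.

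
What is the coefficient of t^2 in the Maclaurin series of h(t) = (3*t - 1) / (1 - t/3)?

8/9

Distribute the polynomial across the series and collect like powers.
h(0) = -1
h′(0) = 8/3
h′′(0) = 16/9
Dividing each by k! gives the coefficients c_0, ..., c_2.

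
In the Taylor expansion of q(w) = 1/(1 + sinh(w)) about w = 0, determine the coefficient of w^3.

Let u equal the inner series; expand the outer function in u and truncate.
q(0) = 1
q′(0) = -1
q′′(0) = 2
q′′′(0) = -7

-7/6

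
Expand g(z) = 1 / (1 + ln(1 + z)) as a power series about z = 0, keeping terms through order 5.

Expand as Σ (-1)^k u^k with u equal to the inner function's series.
g(0) = 1
g′(0) = -1
g′′(0) = 3
g′′′(0) = -14
g^(4)(0) = 88
g^(5)(0) = -694

-347*z^5/60 + 11*z^4/3 - 7*z^3/3 + 3*z^2/2 - z + 1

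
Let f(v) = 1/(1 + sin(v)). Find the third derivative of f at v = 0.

-5

Compose series: expand the inner function first, then feed it into the outer expansion.
The coefficient of v^3 in the expansion is -5/6, so f′′′(0) = 3! * (-5/6) = -5.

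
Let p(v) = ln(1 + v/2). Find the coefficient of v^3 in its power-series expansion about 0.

1/24

Use the known series and substitute for the argument.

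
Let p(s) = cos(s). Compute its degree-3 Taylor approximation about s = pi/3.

sqrt(3)*(s - pi/3)^3/12 - (s - pi/3)^2/4 - sqrt(3)*(s - pi/3)/2 + 1/2

p(pi/3) = 1/2
p′(pi/3) = -sqrt(3)/2
p′′(pi/3) = -1/2
p′′′(pi/3) = sqrt(3)/2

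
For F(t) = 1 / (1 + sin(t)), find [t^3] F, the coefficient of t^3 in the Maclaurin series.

Use the geometric series for the reciprocal, then substitute.
[t^0] = 1;  [t^1] = -1;  [t^2] = 1;  [t^3] = -5/6.

-5/6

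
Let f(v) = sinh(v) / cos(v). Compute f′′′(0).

Write the quotient as an unknown series and match coefficients against numerator = denominator · series.
The coefficient of v^3 in the expansion is 2/3, so f′′′(0) = 3! * (2/3) = 4.

4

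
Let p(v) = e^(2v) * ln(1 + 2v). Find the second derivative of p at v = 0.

4

Multiply the two series term by term and collect like powers.
From the series, [v^2] p = 2; multiply by 2! = 2 to get 4.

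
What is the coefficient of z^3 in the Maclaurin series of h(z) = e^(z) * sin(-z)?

Take the Cauchy product of the two expansions.
[z^0] = 0;  [z^1] = -1;  [z^2] = -1;  [z^3] = -1/3.
So c_3 = h′′′(0)/3! = -1/3.

-1/3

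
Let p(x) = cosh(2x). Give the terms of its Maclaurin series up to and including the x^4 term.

2*x^4/3 + 2*x^2 + 1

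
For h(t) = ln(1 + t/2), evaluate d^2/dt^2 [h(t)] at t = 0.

-1/4

Use the known series and substitute for the argument.
The coefficient of t^2 in the expansion is -1/8, so h′′(0) = 2! * (-1/8) = -1/4.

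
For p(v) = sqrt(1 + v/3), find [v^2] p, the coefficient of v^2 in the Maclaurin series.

Use the known series and substitute for the argument.

-1/72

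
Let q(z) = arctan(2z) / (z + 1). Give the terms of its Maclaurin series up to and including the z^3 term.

Multiply the numerator's expansion by the denominator's geometric series.

-2*z^3/3 - 2*z^2 + 2*z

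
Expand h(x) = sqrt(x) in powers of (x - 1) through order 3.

(x - 1)^3/16 - (x - 1)^2/8 + (x - 1)/2 + 1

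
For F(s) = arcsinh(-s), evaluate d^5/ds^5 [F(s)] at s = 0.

-9

Apply the Taylor formula c_k = f^(k)(a)/k!.
The coefficient of s^5 in the expansion is -3/40, so F^(5)(0) = 5! * (-3/40) = -9.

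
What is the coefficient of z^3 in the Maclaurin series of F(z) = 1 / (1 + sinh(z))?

-7/6

Use the geometric series for the reciprocal, then substitute.
F(0) = 1
F′(0) = -1
F′′(0) = 2
F′′′(0) = -7
So c_3 = F′′′(0)/3! = -7/6.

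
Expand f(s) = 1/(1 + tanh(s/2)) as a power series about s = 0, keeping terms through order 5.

Substitute the inner expansion into the outer series and collect powers.

-s^5/240 + s^4/48 - s^3/12 + s^2/4 - s/2 + 1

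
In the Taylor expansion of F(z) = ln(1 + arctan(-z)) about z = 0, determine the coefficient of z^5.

-1/15

Compose series: expand the inner function first, then feed it into the outer expansion.
F(0) = 0
F′(0) = -1
F′′(0) = -1
F′′′(0) = 0
F^(4)(0) = 2
F^(5)(0) = -8
So c_5 = F^(5)(0)/5! = -1/15.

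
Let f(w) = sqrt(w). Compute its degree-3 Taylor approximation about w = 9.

(w - 9)^3/3888 - (w - 9)^2/216 + (w - 9)/6 + 3

Use the known series and substitute for the argument.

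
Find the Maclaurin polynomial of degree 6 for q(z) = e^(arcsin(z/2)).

Substitute the inner expansion into the outer series and collect powers.

17*z^6/9216 + z^5/192 + 5*z^4/384 + z^3/24 + z^2/8 + z/2 + 1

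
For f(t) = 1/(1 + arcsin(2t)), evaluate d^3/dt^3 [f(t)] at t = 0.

-56

Substitute the inner expansion into the outer series and collect powers.
The coefficient of t^3 in the expansion is -28/3, so f′′′(0) = 3! * (-28/3) = -56.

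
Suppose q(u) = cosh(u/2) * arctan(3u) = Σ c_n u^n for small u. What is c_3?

Multiply the two series term by term and collect like powers.
q(0) = 0
q′(0) = 3
q′′(0) = 0
q′′′(0) = -207/4
So c_3 = q′′′(0)/3! = -69/8.

-69/8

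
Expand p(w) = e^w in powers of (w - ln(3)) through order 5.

(w - ln(3))^5/40 + (w - ln(3))^4/8 + (w - ln(3))^3/2 + 3*(w - ln(3))^2/2 + 3*(w - ln(3)) + 3

p(ln(3)) = 3
p′(ln(3)) = 3
p′′(ln(3)) = 3
p′′′(ln(3)) = 3
p^(4)(ln(3)) = 3
p^(5)(ln(3)) = 3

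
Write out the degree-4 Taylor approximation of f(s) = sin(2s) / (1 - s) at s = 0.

2*s^4/3 + 2*s^3/3 + 2*s^2 + 2*s

Take the Cauchy product of the two expansions.
f(0) = 0
f′(0) = 2
f′′(0) = 4
f′′′(0) = 4
f^(4)(0) = 16
Dividing each by k! gives the coefficients c_0, ..., c_4.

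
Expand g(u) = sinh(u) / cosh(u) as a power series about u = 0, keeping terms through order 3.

-u^3/3 + u

Write the quotient as an unknown series and match coefficients against numerator = denominator · series.
[u^0] = 0;  [u^1] = 1;  [u^2] = 0;  [u^3] = -1/3.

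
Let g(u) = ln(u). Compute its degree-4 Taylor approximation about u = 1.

-(u - 1)^4/4 + (u - 1)^3/3 - (u - 1)^2/2 + (u - 1)

Use the known series and substitute for the argument.
g(1) = 0
g′(1) = 1
g′′(1) = -1
g′′′(1) = 2
g^(4)(1) = -6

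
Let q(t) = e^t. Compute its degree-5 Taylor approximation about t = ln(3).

(t - ln(3))^5/40 + (t - ln(3))^4/8 + (t - ln(3))^3/2 + 3*(t - ln(3))^2/2 + 3*(t - ln(3)) + 3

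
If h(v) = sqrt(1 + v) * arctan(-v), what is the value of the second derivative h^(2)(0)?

-1

Expand each factor separately, then convolve coefficients.
From the series, [v^2] h = -1/2; multiply by 2! = 2 to get -1.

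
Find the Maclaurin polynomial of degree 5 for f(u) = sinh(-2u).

Use the known series and substitute for the argument.
[u^0] = 0;  [u^1] = -2;  [u^2] = 0;  [u^3] = -4/3;  [u^4] = 0;  [u^5] = -4/15.

-4*u^5/15 - 4*u^3/3 - 2*u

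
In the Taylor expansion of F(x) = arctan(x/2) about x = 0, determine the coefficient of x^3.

Use the known series and substitute for the argument.
[x^0] = 0;  [x^1] = 1/2;  [x^2] = 0;  [x^3] = -1/24.

-1/24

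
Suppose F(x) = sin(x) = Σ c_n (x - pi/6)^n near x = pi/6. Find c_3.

-sqrt(3)/12

Use the known series and substitute for the argument.
F(pi/6) = 1/2
F′(pi/6) = sqrt(3)/2
F′′(pi/6) = -1/2
F′′′(pi/6) = -sqrt(3)/2
So c_3 = F′′′(pi/6)/3! = -sqrt(3)/12.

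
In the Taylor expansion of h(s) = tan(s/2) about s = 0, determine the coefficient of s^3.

1/24

h(0) = 0
h′(0) = 1/2
h′′(0) = 0
h′′′(0) = 1/4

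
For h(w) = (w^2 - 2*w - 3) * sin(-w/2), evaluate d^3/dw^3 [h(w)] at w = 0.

Distribute the polynomial across the series and collect like powers.
From the series, [w^3] h = -9/16; multiply by 3! = 6 to get -27/8.

-27/8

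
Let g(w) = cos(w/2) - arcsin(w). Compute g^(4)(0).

1/16

Add the two expansions coefficient-wise.
From the series, [w^4] g = 1/384; multiply by 4! = 24 to get 1/16.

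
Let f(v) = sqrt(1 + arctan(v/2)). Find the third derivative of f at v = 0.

Compose series: expand the inner function first, then feed it into the outer expansion.
The coefficient of v^3 in the expansion is -5/384, so f′′′(0) = 3! * (-5/384) = -5/64.

-5/64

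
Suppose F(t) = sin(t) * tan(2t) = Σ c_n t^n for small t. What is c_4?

Take the Cauchy product of the two expansions.
F(0) = 0
F′(0) = 0
F′′(0) = 4
F′′′(0) = 0
F^(4)(0) = 56

7/3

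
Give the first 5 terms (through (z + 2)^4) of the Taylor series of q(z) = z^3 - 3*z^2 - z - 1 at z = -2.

(z + 2)^3 - 9*(z + 2)^2 + 23*(z + 2) - 19

Apply the Taylor formula c_k = f^(k)(a)/k!.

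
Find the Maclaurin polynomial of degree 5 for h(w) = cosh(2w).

h(0) = 1
h′(0) = 0
h′′(0) = 4
h′′′(0) = 0
h^(4)(0) = 16
h^(5)(0) = 0
Dividing each by k! gives the coefficients c_0, ..., c_5.

2*w^4/3 + 2*w^2 + 1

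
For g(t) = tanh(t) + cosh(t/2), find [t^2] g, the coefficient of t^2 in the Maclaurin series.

Combine the two series term by term.
g(0) = 1
g′(0) = 1
g′′(0) = 1/4
Then c_k = g^(k)(0)/k! gives each Taylor coefficient.

1/8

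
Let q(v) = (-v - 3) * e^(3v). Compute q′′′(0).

Shift and add copies of the series according to the polynomial's terms.
The coefficient of v^3 in the expansion is -18, so q′′′(0) = 3! * (-18) = -108.

-108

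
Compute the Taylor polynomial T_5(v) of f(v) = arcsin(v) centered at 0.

f(0) = 0
f′(0) = 1
f′′(0) = 0
f′′′(0) = 1
f^(4)(0) = 0
f^(5)(0) = 9

3*v^5/40 + v^3/6 + v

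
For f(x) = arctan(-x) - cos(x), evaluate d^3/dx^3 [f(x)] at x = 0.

2

Combine the two series term by term.
The coefficient of x^3 in the expansion is 1/3, so f′′′(0) = 3! * (1/3) = 2.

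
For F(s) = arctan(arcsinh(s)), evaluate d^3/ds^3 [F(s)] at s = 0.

-3

Substitute the inner expansion into the outer series and collect powers.
From the series, [s^3] F = -1/2; multiply by 3! = 6 to get -3.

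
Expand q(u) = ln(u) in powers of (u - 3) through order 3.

[(u - 3)^0] = ln(3);  [(u - 3)^1] = 1/3;  [(u - 3)^2] = -1/18;  [(u - 3)^3] = 1/81.

(u - 3)^3/81 - (u - 3)^2/18 + (u - 3)/3 + ln(3)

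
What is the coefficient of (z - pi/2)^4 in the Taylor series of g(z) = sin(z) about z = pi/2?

1/24

Differentiate repeatedly and evaluate at the center.
[(z - pi/2)^0] = 1;  [(z - pi/2)^1] = 0;  [(z - pi/2)^2] = -1/2;  [(z - pi/2)^3] = 0;  [(z - pi/2)^4] = 1/24.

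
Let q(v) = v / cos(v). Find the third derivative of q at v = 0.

3

Invert the denominator's series and multiply.
From the series, [v^3] q = 1/2; multiply by 3! = 6 to get 3.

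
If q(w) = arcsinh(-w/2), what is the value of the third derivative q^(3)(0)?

1/8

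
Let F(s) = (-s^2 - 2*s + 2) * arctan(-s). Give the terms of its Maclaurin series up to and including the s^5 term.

Distribute the polynomial across the series and collect like powers.
F(0) = 0
F′(0) = -2
F′′(0) = 4
F′′′(0) = 10
F^(4)(0) = -16
F^(5)(0) = -88
Then c_k = F^(k)(0)/k! gives each Taylor coefficient.

-11*s^5/15 - 2*s^4/3 + 5*s^3/3 + 2*s^2 - 2*s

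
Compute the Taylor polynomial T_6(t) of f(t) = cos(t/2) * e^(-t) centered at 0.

-13*t^6/5120 + 19*t^5/1920 - 7*t^4/384 - t^3/24 + 3*t^2/8 - t + 1

Write out both Maclaurin series and multiply, keeping only the needed powers.
[t^0] = 1;  [t^1] = -1;  [t^2] = 3/8;  [t^3] = -1/24;  [t^4] = -7/384;  [t^5] = 19/1920;  [t^6] = -13/5120.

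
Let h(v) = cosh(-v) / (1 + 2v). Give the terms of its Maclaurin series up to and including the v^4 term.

433*v^4/24 - 9*v^3 + 9*v^2/2 - 2*v + 1

Write out both Maclaurin series and multiply, keeping only the needed powers.
h(0) = 1
h′(0) = -2
h′′(0) = 9
h′′′(0) = -54
h^(4)(0) = 433
The Taylor polynomial is Σ h^(k)(0)/k! · v^k.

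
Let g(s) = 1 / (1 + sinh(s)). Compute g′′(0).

Use the geometric series for the reciprocal, then substitute.
The coefficient of s^2 in the expansion is 1, so g′′(0) = 2! * (1) = 2.

2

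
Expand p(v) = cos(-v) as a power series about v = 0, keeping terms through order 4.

p(0) = 1
p′(0) = 0
p′′(0) = -1
p′′′(0) = 0
p^(4)(0) = 1
Dividing each by k! gives the coefficients c_0, ..., c_4.

v^4/24 - v^2/2 + 1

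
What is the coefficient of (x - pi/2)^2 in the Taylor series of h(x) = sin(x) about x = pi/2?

-1/2

h(pi/2) = 1
h′(pi/2) = 0
h′′(pi/2) = -1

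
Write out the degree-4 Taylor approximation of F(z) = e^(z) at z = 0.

z^4/24 + z^3/6 + z^2/2 + z + 1

[z^0] = 1;  [z^1] = 1;  [z^2] = 1/2;  [z^3] = 1/6;  [z^4] = 1/24.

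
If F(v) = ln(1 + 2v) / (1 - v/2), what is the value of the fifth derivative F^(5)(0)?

593

Expand each factor separately, then convolve coefficients.
The coefficient of v^5 in the expansion is 593/120, so F^(5)(0) = 5! * (593/120) = 593.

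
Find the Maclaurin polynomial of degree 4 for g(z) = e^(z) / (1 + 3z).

1393*z^4/24 - 58*z^3/3 + 13*z^2/2 - 2*z + 1

Take the Cauchy product of the two expansions.
[z^0] = 1;  [z^1] = -2;  [z^2] = 13/2;  [z^3] = -58/3;  [z^4] = 1393/24.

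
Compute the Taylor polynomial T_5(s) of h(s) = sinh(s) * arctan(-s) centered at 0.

s^4/6 - s^2

Multiply the two series term by term and collect like powers.
h(0) = 0
h′(0) = 0
h′′(0) = -2
h′′′(0) = 0
h^(4)(0) = 4
h^(5)(0) = 0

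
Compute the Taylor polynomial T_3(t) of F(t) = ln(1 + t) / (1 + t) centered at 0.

11*t^3/6 - 3*t^2/2 + t

Expand each factor separately, then convolve coefficients.
F(0) = 0
F′(0) = 1
F′′(0) = -3
F′′′(0) = 11
Dividing each by k! gives the coefficients c_0, ..., c_3.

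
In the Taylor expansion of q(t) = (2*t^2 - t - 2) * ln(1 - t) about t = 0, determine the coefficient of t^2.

Distribute the polynomial across the series and collect like powers.

2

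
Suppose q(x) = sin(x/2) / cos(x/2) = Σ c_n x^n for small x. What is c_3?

Write the quotient as an unknown series and match coefficients against numerator = denominator · series.
q(0) = 0
q′(0) = 1/2
q′′(0) = 0
q′′′(0) = 1/4
So c_3 = q′′′(0)/3! = 1/24.

1/24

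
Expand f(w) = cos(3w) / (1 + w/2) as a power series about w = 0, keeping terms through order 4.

Write out both Maclaurin series and multiply, keeping only the needed powers.
[w^0] = 1;  [w^1] = -1/2;  [w^2] = -17/4;  [w^3] = 17/8;  [w^4] = 37/16.

37*w^4/16 + 17*w^3/8 - 17*w^2/4 - w/2 + 1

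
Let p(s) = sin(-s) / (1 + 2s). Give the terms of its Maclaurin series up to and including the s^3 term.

Take the Cauchy product of the two expansions.
p(0) = 0
p′(0) = -1
p′′(0) = 4
p′′′(0) = -23
The Taylor polynomial is Σ p^(k)(0)/k! · s^k.

-23*s^3/6 + 2*s^2 - s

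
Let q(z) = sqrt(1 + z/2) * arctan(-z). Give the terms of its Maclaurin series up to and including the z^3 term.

35*z^3/96 - z^2/4 - z

Multiply the two series term by term and collect like powers.
[z^0] = 0;  [z^1] = -1;  [z^2] = -1/4;  [z^3] = 35/96.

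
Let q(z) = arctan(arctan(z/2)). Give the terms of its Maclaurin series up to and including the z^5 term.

11*z^5/480 - z^3/12 + z/2

Compose series: expand the inner function first, then feed it into the outer expansion.
q(0) = 0
q′(0) = 1/2
q′′(0) = 0
q′′′(0) = -1/2
q^(4)(0) = 0
q^(5)(0) = 11/4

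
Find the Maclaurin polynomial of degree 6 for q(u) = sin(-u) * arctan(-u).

Multiply the two series term by term and collect like powers.
q(0) = 0
q′(0) = 0
q′′(0) = 2
q′′′(0) = 0
q^(4)(0) = -12
q^(5)(0) = 0
q^(6)(0) = 190
Dividing each by k! gives the coefficients c_0, ..., c_6.

19*u^6/72 - u^4/2 + u^2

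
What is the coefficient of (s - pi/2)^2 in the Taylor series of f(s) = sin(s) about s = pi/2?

f(pi/2) = 1
f′(pi/2) = 0
f′′(pi/2) = -1

-1/2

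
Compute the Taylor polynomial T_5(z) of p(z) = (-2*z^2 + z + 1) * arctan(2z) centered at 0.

Multiply each power in the prefactor through the base expansion.
[z^0] = 0;  [z^1] = 2;  [z^2] = 2;  [z^3] = -20/3;  [z^4] = -8/3;  [z^5] = 176/15.

176*z^5/15 - 8*z^4/3 - 20*z^3/3 + 2*z^2 + 2*z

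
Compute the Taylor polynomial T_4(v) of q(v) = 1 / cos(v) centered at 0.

Invert the denominator's series and multiply.
[v^0] = 1;  [v^1] = 0;  [v^2] = 1/2;  [v^3] = 0;  [v^4] = 5/24.

5*v^4/24 + v^2/2 + 1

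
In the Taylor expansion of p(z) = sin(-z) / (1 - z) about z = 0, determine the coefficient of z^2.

-1

Take the Cauchy product of the two expansions.
p(0) = 0
p′(0) = -1
p′′(0) = -2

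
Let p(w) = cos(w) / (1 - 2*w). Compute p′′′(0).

Expand 1/(denominator) as a geometric series and multiply by the numerator's series.
From the series, [w^3] p = 7; multiply by 3! = 6 to get 42.

42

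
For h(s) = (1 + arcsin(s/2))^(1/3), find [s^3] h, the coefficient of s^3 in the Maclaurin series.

Plug the Maclaurin series of the inner function into that of the outer and collect terms.
h(0) = 1
h′(0) = 1/6
h′′(0) = -1/18
h′′′(0) = 19/216
So c_3 = h′′′(0)/3! = 19/1296.

19/1296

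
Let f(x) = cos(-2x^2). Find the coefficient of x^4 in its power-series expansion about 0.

[x^0] = 1;  [x^1] = 0;  [x^2] = 0;  [x^3] = 0;  [x^4] = -2.

-2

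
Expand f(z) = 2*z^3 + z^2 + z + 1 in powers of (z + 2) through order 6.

2*(z + 2)^3 - 11*(z + 2)^2 + 21*(z + 2) - 13

f(-2) = -13
f′(-2) = 21
f′′(-2) = -22
f′′′(-2) = 12
f^(4)(-2) = 0
f^(5)(-2) = 0
f^(6)(-2) = 0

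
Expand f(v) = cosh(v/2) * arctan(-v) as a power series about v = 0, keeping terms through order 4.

5*v^3/24 - v

Take the Cauchy product of the two expansions.
f(0) = 0
f′(0) = -1
f′′(0) = 0
f′′′(0) = 5/4
f^(4)(0) = 0
The Taylor polynomial is Σ f^(k)(0)/k! · v^k.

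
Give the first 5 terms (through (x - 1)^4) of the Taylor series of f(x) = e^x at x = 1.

Use the known series and substitute for the argument.

e*(x - 1)^4/24 + e*(x - 1)^3/6 + e*(x - 1)^2/2 + e*(x - 1) + e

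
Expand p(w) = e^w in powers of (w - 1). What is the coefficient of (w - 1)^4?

Compute the successive derivatives at the expansion point and divide by k!.
p(1) = e
p′(1) = e
p′′(1) = e
p′′′(1) = e
p^(4)(1) = e
So c_4 = p^(4)(1)/4! = e/24.

e/24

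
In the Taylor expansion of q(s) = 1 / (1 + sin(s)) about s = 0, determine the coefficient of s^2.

1

Write 1/(1+u) = 1 - u + u^2 - u^3 + ... and substitute the series for u.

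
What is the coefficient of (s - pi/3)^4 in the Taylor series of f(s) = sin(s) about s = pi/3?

f(pi/3) = sqrt(3)/2
f′(pi/3) = 1/2
f′′(pi/3) = -sqrt(3)/2
f′′′(pi/3) = -1/2
f^(4)(pi/3) = sqrt(3)/2

sqrt(3)/48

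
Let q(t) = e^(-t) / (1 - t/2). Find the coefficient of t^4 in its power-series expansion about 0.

Take the Cauchy product of the two expansions.
q(0) = 1
q′(0) = -1/2
q′′(0) = 1/2
q′′′(0) = -1/4
q^(4)(0) = 1/2
Then c_k = q^(k)(0)/k! gives each Taylor coefficient.

1/48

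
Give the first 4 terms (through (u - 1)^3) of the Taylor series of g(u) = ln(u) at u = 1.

[(u - 1)^0] = 0;  [(u - 1)^1] = 1;  [(u - 1)^2] = -1/2;  [(u - 1)^3] = 1/3.

(u - 1)^3/3 - (u - 1)^2/2 + (u - 1)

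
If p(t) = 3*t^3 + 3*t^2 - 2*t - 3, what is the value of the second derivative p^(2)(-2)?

The coefficient of (t + 2)^2 in the expansion is -15, so p′′(-2) = 2! * (-15) = -30.

-30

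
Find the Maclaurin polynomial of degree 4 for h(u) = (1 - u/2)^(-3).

15*u^4/16 + 5*u^3/4 + 3*u^2/2 + 3*u/2 + 1

h(0) = 1
h′(0) = 3/2
h′′(0) = 3
h′′′(0) = 15/2
h^(4)(0) = 45/2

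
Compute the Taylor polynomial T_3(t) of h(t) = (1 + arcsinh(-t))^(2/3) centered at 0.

Compose series: expand the inner function first, then feed it into the outer expansion.

5*t^3/81 - t^2/9 - 2*t/3 + 1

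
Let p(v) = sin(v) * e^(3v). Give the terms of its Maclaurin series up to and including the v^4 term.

4*v^4 + 13*v^3/3 + 3*v^2 + v

Multiply the two series term by term and collect like powers.
p(0) = 0
p′(0) = 1
p′′(0) = 6
p′′′(0) = 26
p^(4)(0) = 96
Then c_k = p^(k)(0)/k! gives each Taylor coefficient.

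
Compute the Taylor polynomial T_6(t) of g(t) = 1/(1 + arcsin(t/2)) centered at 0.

83*t^6/2880 - 63*t^5/1280 + t^4/12 - 7*t^3/48 + t^2/4 - t/2 + 1

Substitute the inner expansion into the outer series and collect powers.
[t^0] = 1;  [t^1] = -1/2;  [t^2] = 1/4;  [t^3] = -7/48;  [t^4] = 1/12;  [t^5] = -63/1280;  [t^6] = 83/2880.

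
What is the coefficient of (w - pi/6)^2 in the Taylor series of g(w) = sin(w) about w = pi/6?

-1/4

g(pi/6) = 1/2
g′(pi/6) = sqrt(3)/2
g′′(pi/6) = -1/2
Then c_k = g^(k)(pi/6)/k! gives each Taylor coefficient.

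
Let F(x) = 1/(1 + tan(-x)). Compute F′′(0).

Substitute the inner expansion into the outer series and collect powers.
The coefficient of x^2 in the expansion is 1, so F′′(0) = 2! * (1) = 2.

2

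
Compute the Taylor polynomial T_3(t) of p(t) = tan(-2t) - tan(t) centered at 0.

Combine the two series term by term.
p(0) = 0
p′(0) = -3
p′′(0) = 0
p′′′(0) = -18

-3*t^3 - 3*t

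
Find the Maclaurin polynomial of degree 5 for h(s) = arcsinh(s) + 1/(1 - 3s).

Expand each term separately and add.
h(0) = 1
h′(0) = 4
h′′(0) = 18
h′′′(0) = 161
h^(4)(0) = 1944
h^(5)(0) = 29169
Dividing each by k! gives the coefficients c_0, ..., c_5.

9723*s^5/40 + 81*s^4 + 161*s^3/6 + 9*s^2 + 4*s + 1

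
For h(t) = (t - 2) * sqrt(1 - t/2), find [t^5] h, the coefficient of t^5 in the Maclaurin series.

Multiply each power in the prefactor through the base expansion.
So c_5 = h^(5)(0)/5! = -3/4096.

-3/4096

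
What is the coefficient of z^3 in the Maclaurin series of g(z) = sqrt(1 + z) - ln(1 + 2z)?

-125/48

Combine the two series term by term.
g(0) = 1
g′(0) = -3/2
g′′(0) = 15/4
g′′′(0) = -125/8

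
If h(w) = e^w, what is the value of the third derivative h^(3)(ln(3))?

Compute the successive derivatives at the expansion point and divide by k!.
From the series, [(w - ln(3))^3] h = 1/2; multiply by 3! = 6 to get 3.

3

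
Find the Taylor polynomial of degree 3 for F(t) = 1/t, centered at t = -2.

-(t + 2)^3/16 - (t + 2)^2/8 - (t + 2)/4 - 1/2

Apply the Taylor formula c_k = f^(k)(a)/k!.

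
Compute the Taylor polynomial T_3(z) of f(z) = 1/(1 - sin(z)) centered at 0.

5*z^3/6 + z^2 + z + 1

Compose series: expand the inner function first, then feed it into the outer expansion.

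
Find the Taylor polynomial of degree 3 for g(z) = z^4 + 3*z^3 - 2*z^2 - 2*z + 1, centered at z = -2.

[(z + 2)^0] = -11;  [(z + 2)^1] = 10;  [(z + 2)^2] = 4;  [(z + 2)^3] = -5.

-5*(z + 2)^3 + 4*(z + 2)^2 + 10*(z + 2) - 11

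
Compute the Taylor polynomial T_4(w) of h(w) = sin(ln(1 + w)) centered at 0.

w^3/6 - w^2/2 + w

Compose series: expand the inner function first, then feed it into the outer expansion.
h(0) = 0
h′(0) = 1
h′′(0) = -1
h′′′(0) = 1
h^(4)(0) = 0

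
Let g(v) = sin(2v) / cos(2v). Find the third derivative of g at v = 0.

Divide the numerator series by the denominator series (power-series long division).
The coefficient of v^3 in the expansion is 8/3, so g′′′(0) = 3! * (8/3) = 16.

16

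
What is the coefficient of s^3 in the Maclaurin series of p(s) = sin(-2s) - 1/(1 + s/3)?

37/27

Expand each term separately and add.
[s^0] = -1;  [s^1] = -5/3;  [s^2] = -1/9;  [s^3] = 37/27.
So c_3 = p′′′(0)/3! = 37/27.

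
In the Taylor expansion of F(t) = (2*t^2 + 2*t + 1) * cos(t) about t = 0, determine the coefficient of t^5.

1/12

Multiply each power in the prefactor through the base expansion.
F(0) = 1
F′(0) = 2
F′′(0) = 3
F′′′(0) = -6
F^(4)(0) = -23
F^(5)(0) = 10
So c_5 = F^(5)(0)/5! = 1/12.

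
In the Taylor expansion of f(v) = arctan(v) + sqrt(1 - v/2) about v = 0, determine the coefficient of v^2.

Add the two expansions coefficient-wise.
f(0) = 1
f′(0) = 3/4
f′′(0) = -1/16
Then c_k = f^(k)(0)/k! gives each Taylor coefficient.

-1/32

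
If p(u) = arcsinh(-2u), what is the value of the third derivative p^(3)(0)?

Differentiate repeatedly and evaluate at the center.
The coefficient of u^3 in the expansion is 4/3, so p′′′(0) = 3! * (4/3) = 8.

8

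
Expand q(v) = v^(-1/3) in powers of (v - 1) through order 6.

Apply the Taylor formula c_k = f^(k)(a)/k!.
q(1) = 1
q′(1) = -1/3
q′′(1) = 4/9
q′′′(1) = -28/27
q^(4)(1) = 280/81
q^(5)(1) = -3640/243
q^(6)(1) = 58240/729

728*(v - 1)^6/6561 - 91*(v - 1)^5/729 + 35*(v - 1)^4/243 - 14*(v - 1)^3/81 + 2*(v - 1)^2/9 - (v - 1)/3 + 1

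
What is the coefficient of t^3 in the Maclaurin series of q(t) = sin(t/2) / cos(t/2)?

Write the quotient as an unknown series and match coefficients against numerator = denominator · series.
[t^0] = 0;  [t^1] = 1/2;  [t^2] = 0;  [t^3] = 1/24.
So c_3 = q′′′(0)/3! = 1/24.

1/24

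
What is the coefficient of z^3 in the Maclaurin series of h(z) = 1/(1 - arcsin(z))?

7/6

Compose series: expand the inner function first, then feed it into the outer expansion.
h(0) = 1
h′(0) = 1
h′′(0) = 2
h′′′(0) = 7
So c_3 = h′′′(0)/3! = 7/6.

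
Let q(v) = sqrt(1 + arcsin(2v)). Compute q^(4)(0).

Let u equal the inner series; expand the outer function in u and truncate.
The coefficient of v^4 in the expansion is -31/24, so q^(4)(0) = 4! * (-31/24) = -31.

-31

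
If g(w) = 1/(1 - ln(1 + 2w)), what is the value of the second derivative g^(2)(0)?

Substitute the inner expansion into the outer series and collect powers.
From the series, [w^2] g = 2; multiply by 2! = 2 to get 4.

4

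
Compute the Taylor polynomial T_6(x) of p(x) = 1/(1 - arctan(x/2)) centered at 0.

Compose series: expand the inner function first, then feed it into the outer expansion.
[x^0] = 1;  [x^1] = 1/2;  [x^2] = 1/4;  [x^3] = 1/12;  [x^4] = 1/48;  [x^5] = 1/160;  [x^6] = 1/360.

x^6/360 + x^5/160 + x^4/48 + x^3/12 + x^2/4 + x/2 + 1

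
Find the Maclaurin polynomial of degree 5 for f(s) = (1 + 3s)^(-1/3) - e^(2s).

-153*s^5/5 + 11*s^4 - 6*s^3 - 3*s

Add the two expansions coefficient-wise.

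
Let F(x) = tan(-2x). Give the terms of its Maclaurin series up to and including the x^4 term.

Use the known series and substitute for the argument.
[x^0] = 0;  [x^1] = -2;  [x^2] = 0;  [x^3] = -8/3;  [x^4] = 0.

-8*x^3/3 - 2*x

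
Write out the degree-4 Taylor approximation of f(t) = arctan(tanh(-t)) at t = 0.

Substitute the inner expansion into the outer series and collect powers.

2*t^3/3 - t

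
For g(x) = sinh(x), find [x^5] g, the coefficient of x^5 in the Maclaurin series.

1/120

[x^0] = 0;  [x^1] = 1;  [x^2] = 0;  [x^3] = 1/6;  [x^4] = 0;  [x^5] = 1/120.
So c_5 = g^(5)(0)/5! = 1/120.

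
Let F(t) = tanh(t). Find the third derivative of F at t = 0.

The coefficient of t^3 in the expansion is -1/3, so F′′′(0) = 3! * (-1/3) = -2.

-2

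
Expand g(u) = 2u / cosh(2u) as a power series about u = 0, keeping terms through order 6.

Write the quotient as an unknown series and match coefficients against numerator = denominator · series.
[u^0] = 0;  [u^1] = 2;  [u^2] = 0;  [u^3] = -4;  [u^4] = 0;  [u^5] = 20/3;  [u^6] = 0.

20*u^5/3 - 4*u^3 + 2*u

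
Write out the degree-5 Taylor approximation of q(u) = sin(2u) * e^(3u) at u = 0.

Multiply the two series term by term and collect like powers.
[u^0] = 0;  [u^1] = 2;  [u^2] = 6;  [u^3] = 23/3;  [u^4] = 5;  [u^5] = 61/60.

61*u^5/60 + 5*u^4 + 23*u^3/3 + 6*u^2 + 2*u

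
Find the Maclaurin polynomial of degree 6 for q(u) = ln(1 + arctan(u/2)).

Compose series: expand the inner function first, then feed it into the outer expansion.
[u^0] = 0;  [u^1] = 1/2;  [u^2] = -1/8;  [u^3] = 0;  [u^4] = 1/192;  [u^5] = 1/480;  [u^6] = -1/720.

-u^6/720 + u^5/480 + u^4/192 - u^2/8 + u/2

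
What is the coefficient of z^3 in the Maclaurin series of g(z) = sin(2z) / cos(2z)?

Divide the numerator series by the denominator series (power-series long division).
g(0) = 0
g′(0) = 2
g′′(0) = 0
g′′′(0) = 16
So c_3 = g′′′(0)/3! = 8/3.

8/3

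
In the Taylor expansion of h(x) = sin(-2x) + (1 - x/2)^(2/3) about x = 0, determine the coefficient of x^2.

Add the two expansions coefficient-wise.

-1/36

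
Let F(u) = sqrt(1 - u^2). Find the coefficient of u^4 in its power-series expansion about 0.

-1/8

F(0) = 1
F′(0) = 0
F′′(0) = -1
F′′′(0) = 0
F^(4)(0) = -3
So c_4 = F^(4)(0)/4! = -1/8.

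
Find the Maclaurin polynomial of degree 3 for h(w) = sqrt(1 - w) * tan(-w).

Write out both Maclaurin series and multiply, keeping only the needed powers.
h(0) = 0
h′(0) = -1
h′′(0) = 1
h′′′(0) = -5/4
Dividing each by k! gives the coefficients c_0, ..., c_3.

-5*w^3/24 + w^2/2 - w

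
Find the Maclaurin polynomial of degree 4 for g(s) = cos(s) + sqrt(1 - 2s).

-7*s^4/12 - s^3/2 - s^2 - s + 2

Expand each term separately and add.
g(0) = 2
g′(0) = -1
g′′(0) = -2
g′′′(0) = -3
g^(4)(0) = -14
The Taylor polynomial is Σ g^(k)(0)/k! · s^k.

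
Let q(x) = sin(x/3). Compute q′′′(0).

From the series, [x^3] q = -1/162; multiply by 3! = 6 to get -1/27.

-1/27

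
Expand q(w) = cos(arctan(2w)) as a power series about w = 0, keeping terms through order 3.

1 - 2*w^2

Substitute the inner expansion into the outer series and collect powers.
q(0) = 1
q′(0) = 0
q′′(0) = -4
q′′′(0) = 0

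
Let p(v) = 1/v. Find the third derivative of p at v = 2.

-3/8

The coefficient of (v - 2)^3 in the expansion is -1/16, so p′′′(2) = 3! * (-1/16) = -3/8.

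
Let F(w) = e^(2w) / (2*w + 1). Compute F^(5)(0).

-1408

Use 1/(1 - r) = Σ r^k on the denominator, then take the Cauchy product.
The coefficient of w^5 in the expansion is -176/15, so F^(5)(0) = 5! * (-176/15) = -1408.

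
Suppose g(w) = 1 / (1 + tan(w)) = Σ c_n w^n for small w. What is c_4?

Write 1/(1+u) = 1 - u + u^2 - u^3 + ... and substitute the series for u.
[w^0] = 1;  [w^1] = -1;  [w^2] = 1;  [w^3] = -4/3;  [w^4] = 5/3.

5/3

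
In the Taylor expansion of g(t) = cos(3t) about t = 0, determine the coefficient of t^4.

27/8

[t^0] = 1;  [t^1] = 0;  [t^2] = -9/2;  [t^3] = 0;  [t^4] = 27/8.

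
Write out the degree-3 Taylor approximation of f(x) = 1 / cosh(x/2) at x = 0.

Write the quotient as an unknown series and match coefficients against numerator = denominator · series.
f(0) = 1
f′(0) = 0
f′′(0) = -1/4
f′′′(0) = 0

1 - x^2/8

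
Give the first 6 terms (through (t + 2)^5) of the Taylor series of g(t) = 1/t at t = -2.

g(-2) = -1/2
g′(-2) = -1/4
g′′(-2) = -1/4
g′′′(-2) = -3/8
g^(4)(-2) = -3/4
g^(5)(-2) = -15/8

-(t + 2)^5/64 - (t + 2)^4/32 - (t + 2)^3/16 - (t + 2)^2/8 - (t + 2)/4 - 1/2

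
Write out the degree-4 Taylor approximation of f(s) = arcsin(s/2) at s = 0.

s^3/48 + s/2

Use the known series and substitute for the argument.
f(0) = 0
f′(0) = 1/2
f′′(0) = 0
f′′′(0) = 1/8
f^(4)(0) = 0
The Taylor polynomial is Σ f^(k)(0)/k! · s^k.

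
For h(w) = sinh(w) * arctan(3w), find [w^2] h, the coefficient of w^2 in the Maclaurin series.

Expand each factor separately, then convolve coefficients.

3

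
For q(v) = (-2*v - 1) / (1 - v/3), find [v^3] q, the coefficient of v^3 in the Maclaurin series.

Distribute the polynomial across the series and collect like powers.
q(0) = -1
q′(0) = -7/3
q′′(0) = -14/9
q′′′(0) = -14/9
So c_3 = q′′′(0)/3! = -7/27.

-7/27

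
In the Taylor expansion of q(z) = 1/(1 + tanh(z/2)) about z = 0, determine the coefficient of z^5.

-1/240

Substitute the inner expansion into the outer series and collect powers.
[z^0] = 1;  [z^1] = -1/2;  [z^2] = 1/4;  [z^3] = -1/12;  [z^4] = 1/48;  [z^5] = -1/240.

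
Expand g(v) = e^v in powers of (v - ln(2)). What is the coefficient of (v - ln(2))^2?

1

g(ln(2)) = 2
g′(ln(2)) = 2
g′′(ln(2)) = 2
So c_2 = g′′(ln(2))/2! = 1.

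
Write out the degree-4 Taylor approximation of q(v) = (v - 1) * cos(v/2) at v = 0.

Multiply each power in the prefactor through the base expansion.
q(0) = -1
q′(0) = 1
q′′(0) = 1/4
q′′′(0) = -3/4
q^(4)(0) = -1/16
Then c_k = q^(k)(0)/k! gives each Taylor coefficient.

-v^4/384 - v^3/8 + v^2/8 + v - 1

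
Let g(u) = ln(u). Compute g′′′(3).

2/27

From the series, [(u - 3)^3] g = 1/81; multiply by 3! = 6 to get 2/27.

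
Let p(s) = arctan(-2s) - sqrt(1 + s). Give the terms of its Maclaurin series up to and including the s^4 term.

5*s^4/128 + 125*s^3/48 + s^2/8 - 5*s/2 - 1

Combine the two series term by term.
[s^0] = -1;  [s^1] = -5/2;  [s^2] = 1/8;  [s^3] = 125/48;  [s^4] = 5/128.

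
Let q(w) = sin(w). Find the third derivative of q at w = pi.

The coefficient of (w - pi)^3 in the expansion is 1/6, so q′′′(pi) = 3! * (1/6) = 1.

1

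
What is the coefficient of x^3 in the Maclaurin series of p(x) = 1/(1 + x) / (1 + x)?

Multiply the two series term by term and collect like powers.
p(0) = 1
p′(0) = -2
p′′(0) = 6
p′′′(0) = -24
So c_3 = p′′′(0)/3! = -4.

-4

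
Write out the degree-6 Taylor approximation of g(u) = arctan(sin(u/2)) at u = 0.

Compose series: expand the inner function first, then feed it into the outer expansion.
g(0) = 0
g′(0) = 1/2
g′′(0) = 0
g′′′(0) = -3/8
g^(4)(0) = 0
g^(5)(0) = 45/32
g^(6)(0) = 0

3*u^5/256 - u^3/16 + u/2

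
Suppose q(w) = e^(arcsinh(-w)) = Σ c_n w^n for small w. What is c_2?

1/2

Let u equal the inner series; expand the outer function in u and truncate.
q(0) = 1
q′(0) = -1
q′′(0) = 1
So c_2 = q′′(0)/2! = 1/2.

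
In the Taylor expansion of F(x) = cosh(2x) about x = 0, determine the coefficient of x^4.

Use the known series and substitute for the argument.
F(0) = 1
F′(0) = 0
F′′(0) = 4
F′′′(0) = 0
F^(4)(0) = 16
Dividing each by k! gives the coefficients c_0, ..., c_4.

2/3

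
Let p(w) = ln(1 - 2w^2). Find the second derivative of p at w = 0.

The coefficient of w^2 in the expansion is -2, so p′′(0) = 2! * (-2) = -4.

-4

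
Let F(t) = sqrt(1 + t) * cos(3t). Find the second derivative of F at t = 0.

-37/4

Take the Cauchy product of the two expansions.
From the series, [t^2] F = -37/8; multiply by 2! = 2 to get -37/4.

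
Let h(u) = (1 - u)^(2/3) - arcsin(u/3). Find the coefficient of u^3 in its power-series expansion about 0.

Expand each term separately and add.

-1/18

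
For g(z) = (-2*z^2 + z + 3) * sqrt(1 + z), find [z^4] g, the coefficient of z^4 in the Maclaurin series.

25/128

Multiply each power in the prefactor through the base expansion.
[z^0] = 3;  [z^1] = 5/2;  [z^2] = -15/8;  [z^3] = -15/16;  [z^4] = 25/128.
So c_4 = g^(4)(0)/4! = 25/128.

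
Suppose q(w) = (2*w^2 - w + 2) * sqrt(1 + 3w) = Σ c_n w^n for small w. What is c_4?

-657/64

Shift and add copies of the series according to the polynomial's terms.
q(0) = 2
q′(0) = 2
q′′(0) = -7/2
q′′′(0) = 45
q^(4)(0) = -1971/8
So c_4 = q^(4)(0)/4! = -657/64.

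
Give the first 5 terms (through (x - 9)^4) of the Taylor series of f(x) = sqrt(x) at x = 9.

-5*(x - 9)^4/279936 + (x - 9)^3/3888 - (x - 9)^2/216 + (x - 9)/6 + 3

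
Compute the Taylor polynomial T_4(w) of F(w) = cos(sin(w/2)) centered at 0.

Compose series: expand the inner function first, then feed it into the outer expansion.

5*w^4/384 - w^2/8 + 1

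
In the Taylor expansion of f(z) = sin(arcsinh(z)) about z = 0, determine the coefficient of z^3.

Plug the Maclaurin series of the inner function into that of the outer and collect terms.
f(0) = 0
f′(0) = 1
f′′(0) = 0
f′′′(0) = -2
So c_3 = f′′′(0)/3! = -1/3.

-1/3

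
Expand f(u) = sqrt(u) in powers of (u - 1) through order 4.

-5*(u - 1)^4/128 + (u - 1)^3/16 - (u - 1)^2/8 + (u - 1)/2 + 1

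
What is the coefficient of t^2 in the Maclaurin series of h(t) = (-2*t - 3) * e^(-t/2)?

Distribute the polynomial across the series and collect like powers.

5/8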